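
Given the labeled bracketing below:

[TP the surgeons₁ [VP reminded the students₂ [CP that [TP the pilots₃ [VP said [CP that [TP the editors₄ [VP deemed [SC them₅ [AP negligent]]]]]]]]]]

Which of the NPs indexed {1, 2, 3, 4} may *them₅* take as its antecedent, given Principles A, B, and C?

*them* is a pronoun, so Principle B applies: it must be free in its binding domain.
Binding domain of *them₅*: the embedded TP, whose subject is the editors₄.
*the surgeons₁* c-commands the pronoun but from outside its binding domain, and is not c-commanded by it → coindexation permitted.
*the students₂* c-commands the pronoun but from outside its binding domain, and is not c-commanded by it → coindexation permitted.
*the pilots₃* c-commands the pronoun but from outside its binding domain, and is not c-commanded by it → coindexation permitted.
*the editors₄* c-commands the pronoun within its binding domain → coindexation would violate Principle B.

{1, 2, 3}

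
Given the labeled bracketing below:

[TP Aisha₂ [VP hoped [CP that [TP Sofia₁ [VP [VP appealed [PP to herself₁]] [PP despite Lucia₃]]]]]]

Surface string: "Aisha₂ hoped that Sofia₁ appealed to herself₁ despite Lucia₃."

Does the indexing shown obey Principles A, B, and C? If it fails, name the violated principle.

The two coindexed NPs are *Sofia₁* and *herself₁*.
*herself₁* is an anaphor; its binding domain is the embedded TP, whose subject is Sofia₁. *Sofia₁* c-commands it within that domain and shares its index, so Principle A is satisfied.
*Sofia₁* is an R-expression; *herself₁* does not c-command it, and no other NP shares its index, so Principle C is satisfied.
All principles are respected.

grammatical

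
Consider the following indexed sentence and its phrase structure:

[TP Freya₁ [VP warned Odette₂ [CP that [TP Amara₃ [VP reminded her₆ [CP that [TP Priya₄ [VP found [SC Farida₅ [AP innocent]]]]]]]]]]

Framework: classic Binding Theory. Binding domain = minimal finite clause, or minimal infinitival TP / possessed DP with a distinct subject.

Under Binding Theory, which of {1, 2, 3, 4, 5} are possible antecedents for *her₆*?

{1, 2}

*her* is a pronoun, so Principle B applies: it must be free in its binding domain.
Binding domain of *her₆*: the embedded TP, whose subject is Amara₃.
*Freya₁* c-commands the pronoun but from outside its binding domain, and is not c-commanded by it → coindexation permitted.
*Odette₂* c-commands the pronoun but from outside its binding domain, and is not c-commanded by it → coindexation permitted.
*Amara₃* c-commands the pronoun within its binding domain → coindexation would violate Principle B.
*Priya₄*: the pronoun c-commands this R-expression → coindexation would violate Principle C on *Priya₄*.
*Farida₅*: the pronoun c-commands this R-expression → coindexation would violate Principle C on *Farida₅*.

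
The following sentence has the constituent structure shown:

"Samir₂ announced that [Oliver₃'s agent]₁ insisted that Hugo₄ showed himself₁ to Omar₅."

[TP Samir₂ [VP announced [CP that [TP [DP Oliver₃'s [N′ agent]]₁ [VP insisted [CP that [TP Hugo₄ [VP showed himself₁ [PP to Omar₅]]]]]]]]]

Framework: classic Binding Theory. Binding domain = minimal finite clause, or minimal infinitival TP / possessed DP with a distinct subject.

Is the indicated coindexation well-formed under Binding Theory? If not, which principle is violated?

Principle A

The two coindexed NPs are *[Oliver₃'s agent]₁* and *himself₁*.
*himself₁* is an anaphor. Principle A requires it to be bound within its binding domain — the embedded TP, whose subject is Hugo₄.
Within that domain it is c-commanded by *Hugo₄*, which does not share its index.
*[Oliver₃'s agent]₁* does c-command the anaphor, but from outside its binding domain.
The anaphor is unbound in its domain → Principle A violation.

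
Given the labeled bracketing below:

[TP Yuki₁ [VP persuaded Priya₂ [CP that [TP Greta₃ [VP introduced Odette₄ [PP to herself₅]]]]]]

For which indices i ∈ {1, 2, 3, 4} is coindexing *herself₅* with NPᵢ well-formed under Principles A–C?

{3, 4}

*herself* is an anaphor, so Principle A applies: it must be bound in its binding domain.
Binding domain of *herself₅*: the embedded TP, whose subject is Greta₃.
*Yuki₁* c-commands the anaphor but is outside its binding domain → cannot satisfy Principle A.
*Priya₂* c-commands the anaphor but is outside its binding domain → cannot satisfy Principle A.
*Greta₃* c-commands the anaphor within its binding domain → licit binder.
*Odette₄* c-commands the anaphor within its binding domain → licit binder.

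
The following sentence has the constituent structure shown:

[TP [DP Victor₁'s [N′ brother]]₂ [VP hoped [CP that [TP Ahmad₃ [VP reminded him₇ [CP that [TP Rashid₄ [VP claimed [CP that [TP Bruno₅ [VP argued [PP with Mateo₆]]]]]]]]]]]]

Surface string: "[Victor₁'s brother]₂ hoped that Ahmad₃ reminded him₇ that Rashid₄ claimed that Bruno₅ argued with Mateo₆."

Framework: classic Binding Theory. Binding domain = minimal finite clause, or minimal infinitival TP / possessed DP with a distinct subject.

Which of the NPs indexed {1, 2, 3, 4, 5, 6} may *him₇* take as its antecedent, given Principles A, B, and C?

{1, 2}

*him* is a pronoun, so Principle B applies: it must be free in its binding domain.
Binding domain of *him₇*: the embedded TP, whose subject is Ahmad₃.
*Victor₁* and the pronoun do not c-command one another → neither Principle B nor Principle C is at stake; coindexation permitted.
*[Victor₁'s brother]₂* c-commands the pronoun but from outside its binding domain, and is not c-commanded by it → coindexation permitted.
*Ahmad₃* c-commands the pronoun within its binding domain → coindexation would violate Principle B.
*Rashid₄*: the pronoun c-commands this R-expression → coindexation would violate Principle C on *Rashid₄*.
*Bruno₅*: the pronoun c-commands this R-expression → coindexation would violate Principle C on *Bruno₅*.
*Mateo₆*: the pronoun c-commands this R-expression → coindexation would violate Principle C on *Mateo₆*.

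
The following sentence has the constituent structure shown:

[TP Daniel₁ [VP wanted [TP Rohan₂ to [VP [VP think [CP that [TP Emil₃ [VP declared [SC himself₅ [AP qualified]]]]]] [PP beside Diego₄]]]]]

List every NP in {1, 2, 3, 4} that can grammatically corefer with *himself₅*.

*himself* is an anaphor, so Principle A applies: it must be bound in its binding domain.
Binding domain of *himself₅*: the embedded TP, whose subject is Emil₃.
*Daniel₁* c-commands the anaphor but is outside its binding domain → cannot satisfy Principle A.
*Rohan₂* c-commands the anaphor but is outside its binding domain → cannot satisfy Principle A.
*Emil₃* c-commands the anaphor within its binding domain → licit binder.
*Diego₄* does not c-command the anaphor → cannot bind it.

{3}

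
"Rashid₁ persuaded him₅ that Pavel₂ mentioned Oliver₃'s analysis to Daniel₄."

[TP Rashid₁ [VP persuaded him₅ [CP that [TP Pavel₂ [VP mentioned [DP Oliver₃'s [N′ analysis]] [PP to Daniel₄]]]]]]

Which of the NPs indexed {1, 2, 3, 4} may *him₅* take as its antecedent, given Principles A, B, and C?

*him* is a pronoun, so Principle B applies: it must be free in its binding domain.
Binding domain of *him₅*: the matrix TP, whose subject is Rashid₁.
*Rashid₁* c-commands the pronoun within its binding domain → coindexation would violate Principle B.
*Pavel₂*: the pronoun c-commands this R-expression → coindexation would violate Principle C on *Pavel₂*.
*Oliver₃*: the pronoun c-commands this R-expression → coindexation would violate Principle C on *Oliver₃*.
*Daniel₄*: the pronoun c-commands this R-expression → coindexation would violate Principle C on *Daniel₄*.

none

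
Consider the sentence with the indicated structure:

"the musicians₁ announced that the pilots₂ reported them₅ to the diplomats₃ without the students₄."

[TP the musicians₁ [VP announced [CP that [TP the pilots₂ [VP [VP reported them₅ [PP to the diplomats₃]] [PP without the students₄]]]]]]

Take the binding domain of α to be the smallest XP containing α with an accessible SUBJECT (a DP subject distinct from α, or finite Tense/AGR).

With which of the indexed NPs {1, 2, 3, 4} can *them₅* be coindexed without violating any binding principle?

*them* is a pronoun, so Principle B applies: it must be free in its binding domain.
Binding domain of *them₅*: the embedded TP, whose subject is the pilots₂.
*the musicians₁* c-commands the pronoun but from outside its binding domain, and is not c-commanded by it → coindexation permitted.
*the pilots₂* c-commands the pronoun within its binding domain → coindexation would violate Principle B.
*the diplomats₃*: the pronoun c-commands this R-expression → coindexation would violate Principle C on *the diplomats₃*.
*the students₄* and the pronoun do not c-command one another → neither Principle B nor Principle C is at stake; coindexation permitted.

{1, 4}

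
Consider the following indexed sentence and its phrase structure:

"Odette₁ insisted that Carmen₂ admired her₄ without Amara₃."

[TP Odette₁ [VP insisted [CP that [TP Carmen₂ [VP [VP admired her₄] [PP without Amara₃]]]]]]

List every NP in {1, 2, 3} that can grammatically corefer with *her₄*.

*her* is a pronoun, so Principle B applies: it must be free in its binding domain.
Binding domain of *her₄*: the embedded TP, whose subject is Carmen₂.
*Odette₁* c-commands the pronoun but from outside its binding domain, and is not c-commanded by it → coindexation permitted.
*Carmen₂* c-commands the pronoun within its binding domain → coindexation would violate Principle B.
*Amara₃* and the pronoun do not c-command one another → neither Principle B nor Principle C is at stake; coindexation permitted.

{1, 3}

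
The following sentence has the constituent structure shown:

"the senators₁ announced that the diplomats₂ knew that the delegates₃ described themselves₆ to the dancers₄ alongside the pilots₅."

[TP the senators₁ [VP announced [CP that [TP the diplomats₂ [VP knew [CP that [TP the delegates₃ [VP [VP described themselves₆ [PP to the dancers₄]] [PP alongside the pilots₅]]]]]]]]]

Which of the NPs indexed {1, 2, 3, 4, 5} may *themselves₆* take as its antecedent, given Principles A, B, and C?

*themselves* is an anaphor, so Principle A applies: it must be bound in its binding domain.
Binding domain of *themselves₆*: the embedded TP, whose subject is the delegates₃.
*the senators₁* c-commands the anaphor but is outside its binding domain → cannot satisfy Principle A.
*the diplomats₂* c-commands the anaphor but is outside its binding domain → cannot satisfy Principle A.
*the delegates₃* c-commands the anaphor within its binding domain → licit binder.
*the dancers₄* does not c-command the anaphor → cannot bind it.
*the pilots₅* does not c-command the anaphor → cannot bind it.

{3}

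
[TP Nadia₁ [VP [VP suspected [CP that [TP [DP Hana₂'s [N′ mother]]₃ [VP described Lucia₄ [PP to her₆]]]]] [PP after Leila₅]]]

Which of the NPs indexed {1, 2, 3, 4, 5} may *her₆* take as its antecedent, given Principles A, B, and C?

{1, 2, 5}

*her* is a pronoun, so Principle B applies: it must be free in its binding domain.
Binding domain of *her₆*: the embedded TP, whose subject is [Hana₂'s mother]₃.
*Nadia₁* c-commands the pronoun but from outside its binding domain, and is not c-commanded by it → coindexation permitted.
*Hana₂* and the pronoun do not c-command one another → neither Principle B nor Principle C is at stake; coindexation permitted.
*[Hana₂'s mother]₃* c-commands the pronoun within its binding domain → coindexation would violate Principle B.
*Lucia₄* c-commands the pronoun within its binding domain → coindexation would violate Principle B.
*Leila₅* and the pronoun do not c-command one another → neither Principle B nor Principle C is at stake; coindexation permitted.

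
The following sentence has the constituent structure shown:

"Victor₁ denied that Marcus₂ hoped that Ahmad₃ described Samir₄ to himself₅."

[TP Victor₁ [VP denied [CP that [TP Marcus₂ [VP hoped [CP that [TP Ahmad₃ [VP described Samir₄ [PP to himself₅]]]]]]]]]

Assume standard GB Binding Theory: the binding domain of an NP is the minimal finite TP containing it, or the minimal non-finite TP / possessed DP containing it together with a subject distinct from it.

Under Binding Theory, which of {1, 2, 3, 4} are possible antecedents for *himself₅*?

*himself* is an anaphor, so Principle A applies: it must be bound in its binding domain.
Binding domain of *himself₅*: the embedded TP, whose subject is Ahmad₃.
*Victor₁* c-commands the anaphor but is outside its binding domain → cannot satisfy Principle A.
*Marcus₂* c-commands the anaphor but is outside its binding domain → cannot satisfy Principle A.
*Ahmad₃* c-commands the anaphor within its binding domain → licit binder.
*Samir₄* c-commands the anaphor within its binding domain → licit binder.

{3, 4}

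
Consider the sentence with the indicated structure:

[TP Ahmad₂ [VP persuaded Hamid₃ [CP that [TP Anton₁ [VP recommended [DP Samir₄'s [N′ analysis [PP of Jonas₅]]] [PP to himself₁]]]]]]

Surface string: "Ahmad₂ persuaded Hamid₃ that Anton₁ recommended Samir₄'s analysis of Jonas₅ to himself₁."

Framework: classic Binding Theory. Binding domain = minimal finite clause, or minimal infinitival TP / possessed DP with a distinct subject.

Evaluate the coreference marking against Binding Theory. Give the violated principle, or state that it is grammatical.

grammatical

The two coindexed NPs are *Anton₁* and *himself₁*.
*himself₁* is an anaphor; its binding domain is the embedded TP, whose subject is Anton₁. *Anton₁* c-commands it within that domain and shares its index, so Principle A is satisfied.
*Anton₁* is an R-expression; *himself₁* does not c-command it, and no other NP shares its index, so Principle C is satisfied.
All principles are respected.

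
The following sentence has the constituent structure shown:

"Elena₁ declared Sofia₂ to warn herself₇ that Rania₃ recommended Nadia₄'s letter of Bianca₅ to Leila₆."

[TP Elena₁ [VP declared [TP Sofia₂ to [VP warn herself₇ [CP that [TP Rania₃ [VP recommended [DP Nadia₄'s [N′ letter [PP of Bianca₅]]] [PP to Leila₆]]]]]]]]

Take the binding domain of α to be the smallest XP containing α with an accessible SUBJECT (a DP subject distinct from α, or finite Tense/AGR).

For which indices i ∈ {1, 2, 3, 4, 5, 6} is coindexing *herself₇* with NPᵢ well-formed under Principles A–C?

*herself* is an anaphor, so Principle A applies: it must be bound in its binding domain.
Binding domain of *herself₇*: the embedded TP, whose subject is Sofia₂.
*Elena₁* c-commands the anaphor but is outside its binding domain → cannot satisfy Principle A.
*Sofia₂* c-commands the anaphor within its binding domain → licit binder.
*Rania₃* does not c-command the anaphor → cannot bind it.
*Nadia₄* does not c-command the anaphor → cannot bind it.
*Bianca₅* does not c-command the anaphor → cannot bind it.
*Leila₆* does not c-command the anaphor → cannot bind it.

{2}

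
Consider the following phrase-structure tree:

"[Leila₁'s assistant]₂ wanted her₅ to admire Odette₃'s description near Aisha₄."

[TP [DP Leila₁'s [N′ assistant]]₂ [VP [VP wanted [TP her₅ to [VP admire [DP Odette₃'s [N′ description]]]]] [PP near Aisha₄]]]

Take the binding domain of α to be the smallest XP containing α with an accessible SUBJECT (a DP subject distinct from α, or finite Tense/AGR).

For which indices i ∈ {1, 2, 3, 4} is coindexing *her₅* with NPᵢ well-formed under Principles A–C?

*her* is a pronoun, so Principle B applies: it must be free in its binding domain.
Binding domain of *her₅*: the matrix TP, whose subject is [Leila₁'s assistant]₂.
*Leila₁* and the pronoun do not c-command one another → neither Principle B nor Principle C is at stake; coindexation permitted.
*[Leila₁'s assistant]₂* c-commands the pronoun within its binding domain → coindexation would violate Principle B.
*Odette₃*: the pronoun c-commands this R-expression → coindexation would violate Principle C on *Odette₃*.
*Aisha₄* and the pronoun do not c-command one another → neither Principle B nor Principle C is at stake; coindexation permitted.

{1, 4}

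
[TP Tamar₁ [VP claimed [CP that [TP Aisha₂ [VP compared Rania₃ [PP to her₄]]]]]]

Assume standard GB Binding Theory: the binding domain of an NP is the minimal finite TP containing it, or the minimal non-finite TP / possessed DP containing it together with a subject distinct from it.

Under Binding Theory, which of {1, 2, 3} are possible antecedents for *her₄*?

*her* is a pronoun, so Principle B applies: it must be free in its binding domain.
Binding domain of *her₄*: the embedded TP, whose subject is Aisha₂.
*Tamar₁* c-commands the pronoun but from outside its binding domain, and is not c-commanded by it → coindexation permitted.
*Aisha₂* c-commands the pronoun within its binding domain → coindexation would violate Principle B.
*Rania₃* c-commands the pronoun within its binding domain → coindexation would violate Principle B.

{1}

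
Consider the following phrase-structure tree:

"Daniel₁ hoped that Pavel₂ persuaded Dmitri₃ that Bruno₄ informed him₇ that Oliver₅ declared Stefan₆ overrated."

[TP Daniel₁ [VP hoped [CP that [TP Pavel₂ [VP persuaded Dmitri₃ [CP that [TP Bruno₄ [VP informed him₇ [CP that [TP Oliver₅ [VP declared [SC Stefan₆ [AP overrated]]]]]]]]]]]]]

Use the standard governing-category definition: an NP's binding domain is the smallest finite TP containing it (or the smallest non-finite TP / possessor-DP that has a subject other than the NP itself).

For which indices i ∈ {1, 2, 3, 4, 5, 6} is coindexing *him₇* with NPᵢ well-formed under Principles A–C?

{1, 2, 3}

*him* is a pronoun, so Principle B applies: it must be free in its binding domain.
Binding domain of *him₇*: the embedded TP, whose subject is Bruno₄.
*Daniel₁* c-commands the pronoun but from outside its binding domain, and is not c-commanded by it → coindexation permitted.
*Pavel₂* c-commands the pronoun but from outside its binding domain, and is not c-commanded by it → coindexation permitted.
*Dmitri₃* c-commands the pronoun but from outside its binding domain, and is not c-commanded by it → coindexation permitted.
*Bruno₄* c-commands the pronoun within its binding domain → coindexation would violate Principle B.
*Oliver₅*: the pronoun c-commands this R-expression → coindexation would violate Principle C on *Oliver₅*.
*Stefan₆*: the pronoun c-commands this R-expression → coindexation would violate Principle C on *Stefan₆*.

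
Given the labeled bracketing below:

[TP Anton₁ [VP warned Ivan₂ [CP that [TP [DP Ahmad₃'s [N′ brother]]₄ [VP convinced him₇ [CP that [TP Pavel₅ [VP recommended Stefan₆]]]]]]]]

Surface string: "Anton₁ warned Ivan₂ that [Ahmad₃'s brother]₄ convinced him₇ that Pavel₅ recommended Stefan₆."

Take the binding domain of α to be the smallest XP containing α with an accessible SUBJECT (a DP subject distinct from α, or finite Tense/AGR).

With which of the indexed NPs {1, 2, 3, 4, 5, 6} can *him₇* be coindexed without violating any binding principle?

{1, 2, 3}

*him* is a pronoun, so Principle B applies: it must be free in its binding domain.
Binding domain of *him₇*: the embedded TP, whose subject is [Ahmad₃'s brother]₄.
*Anton₁* c-commands the pronoun but from outside its binding domain, and is not c-commanded by it → coindexation permitted.
*Ivan₂* c-commands the pronoun but from outside its binding domain, and is not c-commanded by it → coindexation permitted.
*Ahmad₃* and the pronoun do not c-command one another → neither Principle B nor Principle C is at stake; coindexation permitted.
*[Ahmad₃'s brother]₄* c-commands the pronoun within its binding domain → coindexation would violate Principle B.
*Pavel₅*: the pronoun c-commands this R-expression → coindexation would violate Principle C on *Pavel₅*.
*Stefan₆*: the pronoun c-commands this R-expression → coindexation would violate Principle C on *Stefan₆*.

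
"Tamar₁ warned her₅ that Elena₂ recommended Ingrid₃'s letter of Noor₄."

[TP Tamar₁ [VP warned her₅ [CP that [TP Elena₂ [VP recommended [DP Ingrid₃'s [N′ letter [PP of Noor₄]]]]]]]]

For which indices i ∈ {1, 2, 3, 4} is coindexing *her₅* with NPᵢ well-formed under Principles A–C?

none

*her* is a pronoun, so Principle B applies: it must be free in its binding domain.
Binding domain of *her₅*: the matrix TP, whose subject is Tamar₁.
*Tamar₁* c-commands the pronoun within its binding domain → coindexation would violate Principle B.
*Elena₂*: the pronoun c-commands this R-expression → coindexation would violate Principle C on *Elena₂*.
*Ingrid₃*: the pronoun c-commands this R-expression → coindexation would violate Principle C on *Ingrid₃*.
*Noor₄*: the pronoun c-commands this R-expression → coindexation would violate Principle C on *Noor₄*.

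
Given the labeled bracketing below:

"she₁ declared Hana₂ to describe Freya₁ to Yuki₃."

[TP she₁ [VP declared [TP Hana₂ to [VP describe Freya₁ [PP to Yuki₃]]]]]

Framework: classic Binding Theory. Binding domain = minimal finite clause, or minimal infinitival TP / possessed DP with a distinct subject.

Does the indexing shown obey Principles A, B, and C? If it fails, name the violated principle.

Principle C

The two coindexed NPs are *she₁* and *Freya₁*.
*Freya₁* is an R-expression. Principle C requires it to be free everywhere.
*she₁* c-commands it and carries the same index.
The R-expression is bound → Principle C violation.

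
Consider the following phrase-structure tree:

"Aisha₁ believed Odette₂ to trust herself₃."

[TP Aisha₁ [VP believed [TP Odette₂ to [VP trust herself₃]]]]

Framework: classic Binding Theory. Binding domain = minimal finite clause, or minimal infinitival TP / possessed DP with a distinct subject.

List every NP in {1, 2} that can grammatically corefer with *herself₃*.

*herself* is an anaphor, so Principle A applies: it must be bound in its binding domain.
Binding domain of *herself₃*: the embedded TP, whose subject is Odette₂.
*Aisha₁* c-commands the anaphor but is outside its binding domain → cannot satisfy Principle A.
*Odette₂* c-commands the anaphor within its binding domain → licit binder.

{2}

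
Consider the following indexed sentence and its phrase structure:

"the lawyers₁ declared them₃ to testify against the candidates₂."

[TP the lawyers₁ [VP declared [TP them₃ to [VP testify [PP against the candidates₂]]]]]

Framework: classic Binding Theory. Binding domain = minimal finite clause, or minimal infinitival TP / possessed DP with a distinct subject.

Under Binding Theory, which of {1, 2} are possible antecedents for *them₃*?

*them* is a pronoun, so Principle B applies: it must be free in its binding domain.
Binding domain of *them₃*: the matrix TP, whose subject is the lawyers₁.
*the lawyers₁* c-commands the pronoun within its binding domain → coindexation would violate Principle B.
*the candidates₂*: the pronoun c-commands this R-expression → coindexation would violate Principle C on *the candidates₂*.

none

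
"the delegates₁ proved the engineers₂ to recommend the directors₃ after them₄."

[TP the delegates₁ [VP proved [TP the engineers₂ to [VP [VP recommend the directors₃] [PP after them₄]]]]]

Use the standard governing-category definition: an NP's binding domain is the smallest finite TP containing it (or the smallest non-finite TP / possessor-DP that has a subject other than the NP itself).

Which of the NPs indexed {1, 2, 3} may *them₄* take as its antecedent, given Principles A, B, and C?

*them* is a pronoun, so Principle B applies: it must be free in its binding domain.
Binding domain of *them₄*: the embedded TP, whose subject is the engineers₂.
*the delegates₁* c-commands the pronoun but from outside its binding domain, and is not c-commanded by it → coindexation permitted.
*the engineers₂* c-commands the pronoun within its binding domain → coindexation would violate Principle B.
*the directors₃* and the pronoun do not c-command one another → neither Principle B nor Principle C is at stake; coindexation permitted.

{1, 3}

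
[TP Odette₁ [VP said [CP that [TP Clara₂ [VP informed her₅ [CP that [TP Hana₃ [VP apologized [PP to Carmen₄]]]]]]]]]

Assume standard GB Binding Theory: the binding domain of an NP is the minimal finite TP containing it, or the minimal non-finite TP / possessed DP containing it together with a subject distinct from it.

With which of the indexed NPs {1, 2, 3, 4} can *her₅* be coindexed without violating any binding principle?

{1}

*her* is a pronoun, so Principle B applies: it must be free in its binding domain.
Binding domain of *her₅*: the embedded TP, whose subject is Clara₂.
*Odette₁* c-commands the pronoun but from outside its binding domain, and is not c-commanded by it → coindexation permitted.
*Clara₂* c-commands the pronoun within its binding domain → coindexation would violate Principle B.
*Hana₃*: the pronoun c-commands this R-expression → coindexation would violate Principle C on *Hana₃*.
*Carmen₄*: the pronoun c-commands this R-expression → coindexation would violate Principle C on *Carmen₄*.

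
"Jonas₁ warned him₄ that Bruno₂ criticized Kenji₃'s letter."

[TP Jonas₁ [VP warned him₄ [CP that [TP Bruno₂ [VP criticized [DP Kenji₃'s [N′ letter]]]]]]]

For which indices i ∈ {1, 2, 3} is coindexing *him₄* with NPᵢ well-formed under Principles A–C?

*him* is a pronoun, so Principle B applies: it must be free in its binding domain.
Binding domain of *him₄*: the matrix TP, whose subject is Jonas₁.
*Jonas₁* c-commands the pronoun within its binding domain → coindexation would violate Principle B.
*Bruno₂*: the pronoun c-commands this R-expression → coindexation would violate Principle C on *Bruno₂*.
*Kenji₃*: the pronoun c-commands this R-expression → coindexation would violate Principle C on *Kenji₃*.

none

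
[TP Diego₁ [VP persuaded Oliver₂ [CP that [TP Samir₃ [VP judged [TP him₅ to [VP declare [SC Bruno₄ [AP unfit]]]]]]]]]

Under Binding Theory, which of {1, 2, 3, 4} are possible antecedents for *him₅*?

{1, 2}

*him* is a pronoun, so Principle B applies: it must be free in its binding domain.
Binding domain of *him₅*: the embedded TP, whose subject is Samir₃.
*Diego₁* c-commands the pronoun but from outside its binding domain, and is not c-commanded by it → coindexation permitted.
*Oliver₂* c-commands the pronoun but from outside its binding domain, and is not c-commanded by it → coindexation permitted.
*Samir₃* c-commands the pronoun within its binding domain → coindexation would violate Principle B.
*Bruno₄*: the pronoun c-commands this R-expression → coindexation would violate Principle C on *Bruno₄*.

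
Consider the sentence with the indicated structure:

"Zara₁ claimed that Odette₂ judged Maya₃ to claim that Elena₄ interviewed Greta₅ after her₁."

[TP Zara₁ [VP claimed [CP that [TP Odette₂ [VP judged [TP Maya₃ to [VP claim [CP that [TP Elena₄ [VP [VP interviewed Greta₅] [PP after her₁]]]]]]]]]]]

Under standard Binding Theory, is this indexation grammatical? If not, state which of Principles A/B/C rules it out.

grammatical

The two coindexed NPs are *Zara₁* and *her₁*.
*her₁* is a pronoun; its binding domain is the embedded TP, whose subject is Elena₄. Within that domain it is c-commanded only by *Elena₄*, which carries a different index — the pronoun is free locally, so Principle B holds.
*Zara₁* is an R-expression; *her₁* does not c-command it, and no other NP shares its index, so Principle C is satisfied.
All principles are respected.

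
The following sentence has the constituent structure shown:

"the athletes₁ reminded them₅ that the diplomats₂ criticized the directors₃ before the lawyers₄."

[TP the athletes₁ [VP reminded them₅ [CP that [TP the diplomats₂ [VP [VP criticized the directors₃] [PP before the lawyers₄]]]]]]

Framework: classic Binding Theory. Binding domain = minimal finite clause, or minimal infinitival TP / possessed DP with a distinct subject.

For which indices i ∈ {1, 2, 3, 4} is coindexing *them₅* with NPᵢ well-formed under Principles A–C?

*them* is a pronoun, so Principle B applies: it must be free in its binding domain.
Binding domain of *them₅*: the matrix TP, whose subject is the athletes₁.
*the athletes₁* c-commands the pronoun within its binding domain → coindexation would violate Principle B.
*the diplomats₂*: the pronoun c-commands this R-expression → coindexation would violate Principle C on *the diplomats₂*.
*the directors₃*: the pronoun c-commands this R-expression → coindexation would violate Principle C on *the directors₃*.
*the lawyers₄*: the pronoun c-commands this R-expression → coindexation would violate Principle C on *the lawyers₄*.

none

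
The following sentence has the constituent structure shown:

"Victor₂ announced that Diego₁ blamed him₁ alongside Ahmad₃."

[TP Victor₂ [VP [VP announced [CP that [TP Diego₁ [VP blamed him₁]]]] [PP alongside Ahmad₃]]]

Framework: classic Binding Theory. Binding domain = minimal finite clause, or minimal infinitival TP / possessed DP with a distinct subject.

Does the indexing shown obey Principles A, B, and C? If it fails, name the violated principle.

Principle B

The two coindexed NPs are *Diego₁* and *him₁*.
*him₁* is a pronoun. Its binding domain is the embedded TP, whose subject is Diego₁.
*Diego₁* c-commands it within that domain and carries the same index.
The pronoun is locally bound → Principle B violation.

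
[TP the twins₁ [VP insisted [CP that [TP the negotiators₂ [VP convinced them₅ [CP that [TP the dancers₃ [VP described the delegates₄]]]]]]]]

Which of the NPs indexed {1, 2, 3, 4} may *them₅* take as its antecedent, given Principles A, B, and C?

{1}

*them* is a pronoun, so Principle B applies: it must be free in its binding domain.
Binding domain of *them₅*: the embedded TP, whose subject is the negotiators₂.
*the twins₁* c-commands the pronoun but from outside its binding domain, and is not c-commanded by it → coindexation permitted.
*the negotiators₂* c-commands the pronoun within its binding domain → coindexation would violate Principle B.
*the dancers₃*: the pronoun c-commands this R-expression → coindexation would violate Principle C on *the dancers₃*.
*the delegates₄*: the pronoun c-commands this R-expression → coindexation would violate Principle C on *the delegates₄*.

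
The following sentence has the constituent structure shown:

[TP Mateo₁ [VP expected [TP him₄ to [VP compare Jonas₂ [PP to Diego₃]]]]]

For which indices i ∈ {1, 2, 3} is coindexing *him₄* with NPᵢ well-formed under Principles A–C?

none

*him* is a pronoun, so Principle B applies: it must be free in its binding domain.
Binding domain of *him₄*: the matrix TP, whose subject is Mateo₁.
*Mateo₁* c-commands the pronoun within its binding domain → coindexation would violate Principle B.
*Jonas₂*: the pronoun c-commands this R-expression → coindexation would violate Principle C on *Jonas₂*.
*Diego₃*: the pronoun c-commands this R-expression → coindexation would violate Principle C on *Diego₃*.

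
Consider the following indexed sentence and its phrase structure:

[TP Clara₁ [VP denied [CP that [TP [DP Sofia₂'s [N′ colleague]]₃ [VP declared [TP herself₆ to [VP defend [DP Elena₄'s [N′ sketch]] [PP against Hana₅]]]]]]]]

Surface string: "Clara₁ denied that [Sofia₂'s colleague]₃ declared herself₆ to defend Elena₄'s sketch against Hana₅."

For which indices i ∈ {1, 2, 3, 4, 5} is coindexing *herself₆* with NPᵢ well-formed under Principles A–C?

*herself* is an anaphor, so Principle A applies: it must be bound in its binding domain.
Binding domain of *herself₆*: the embedded TP, whose subject is [Sofia₂'s colleague]₃.
*Clara₁* c-commands the anaphor but is outside its binding domain → cannot satisfy Principle A.
*Sofia₂* does not c-command the anaphor → cannot bind it.
*[Sofia₂'s colleague]₃* c-commands the anaphor within its binding domain → licit binder.
*Elena₄* does not c-command the anaphor → cannot bind it.
*Hana₅* does not c-command the anaphor → cannot bind it.

{3}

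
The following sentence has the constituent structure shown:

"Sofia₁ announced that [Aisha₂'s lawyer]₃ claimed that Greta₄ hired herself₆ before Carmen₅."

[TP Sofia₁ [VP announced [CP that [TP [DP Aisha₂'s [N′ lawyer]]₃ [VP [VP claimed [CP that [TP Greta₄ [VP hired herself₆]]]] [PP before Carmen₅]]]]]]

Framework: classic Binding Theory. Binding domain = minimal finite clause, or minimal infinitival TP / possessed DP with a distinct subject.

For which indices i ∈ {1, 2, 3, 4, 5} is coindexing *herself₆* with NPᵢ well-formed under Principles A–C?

{4}

*herself* is an anaphor, so Principle A applies: it must be bound in its binding domain.
Binding domain of *herself₆*: the embedded TP, whose subject is Greta₄.
*Sofia₁* c-commands the anaphor but is outside its binding domain → cannot satisfy Principle A.
*Aisha₂* does not c-command the anaphor → cannot bind it.
*[Aisha₂'s lawyer]₃* c-commands the anaphor but is outside its binding domain → cannot satisfy Principle A.
*Greta₄* c-commands the anaphor within its binding domain → licit binder.
*Carmen₅* does not c-command the anaphor → cannot bind it.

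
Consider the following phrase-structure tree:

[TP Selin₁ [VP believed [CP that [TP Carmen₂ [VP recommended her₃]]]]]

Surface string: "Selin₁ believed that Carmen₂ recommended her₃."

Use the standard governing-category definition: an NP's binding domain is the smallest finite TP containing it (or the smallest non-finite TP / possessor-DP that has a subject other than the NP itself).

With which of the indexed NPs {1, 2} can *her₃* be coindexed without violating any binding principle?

{1}

*her* is a pronoun, so Principle B applies: it must be free in its binding domain.
Binding domain of *her₃*: the embedded TP, whose subject is Carmen₂.
*Selin₁* c-commands the pronoun but from outside its binding domain, and is not c-commanded by it → coindexation permitted.
*Carmen₂* c-commands the pronoun within its binding domain → coindexation would violate Principle B.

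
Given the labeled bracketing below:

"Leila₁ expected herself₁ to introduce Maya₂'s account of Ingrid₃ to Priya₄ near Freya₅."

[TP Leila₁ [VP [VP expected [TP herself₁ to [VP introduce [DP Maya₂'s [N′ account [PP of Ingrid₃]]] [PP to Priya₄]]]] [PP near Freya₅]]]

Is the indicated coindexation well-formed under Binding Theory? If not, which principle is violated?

The two coindexed NPs are *Leila₁* and *herself₁*.
*herself₁* is an anaphor; its binding domain is the matrix TP, whose subject is Leila₁. *Leila₁* c-commands it within that domain and shares its index, so Principle A is satisfied.
*Leila₁* is an R-expression; *herself₁* does not c-command it, and no other NP shares its index, so Principle C is satisfied.
All principles are respected.

grammatical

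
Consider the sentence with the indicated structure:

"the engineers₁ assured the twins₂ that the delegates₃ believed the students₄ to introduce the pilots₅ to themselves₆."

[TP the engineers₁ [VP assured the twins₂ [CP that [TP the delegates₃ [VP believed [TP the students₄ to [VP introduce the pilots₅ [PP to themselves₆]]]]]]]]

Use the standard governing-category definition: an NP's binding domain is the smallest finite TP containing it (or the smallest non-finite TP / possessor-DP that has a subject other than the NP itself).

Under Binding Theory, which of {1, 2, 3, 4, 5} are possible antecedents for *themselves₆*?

{4, 5}

*themselves* is an anaphor, so Principle A applies: it must be bound in its binding domain.
Binding domain of *themselves₆*: the embedded TP, whose subject is the students₄.
*the engineers₁* c-commands the anaphor but is outside its binding domain → cannot satisfy Principle A.
*the twins₂* c-commands the anaphor but is outside its binding domain → cannot satisfy Principle A.
*the delegates₃* c-commands the anaphor but is outside its binding domain → cannot satisfy Principle A.
*the students₄* c-commands the anaphor within its binding domain → licit binder.
*the pilots₅* c-commands the anaphor within its binding domain → licit binder.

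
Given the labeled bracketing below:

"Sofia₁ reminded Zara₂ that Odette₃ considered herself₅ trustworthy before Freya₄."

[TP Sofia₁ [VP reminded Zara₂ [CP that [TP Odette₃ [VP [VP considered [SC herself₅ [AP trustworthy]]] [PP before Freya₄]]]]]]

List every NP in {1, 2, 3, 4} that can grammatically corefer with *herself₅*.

*herself* is an anaphor, so Principle A applies: it must be bound in its binding domain.
Binding domain of *herself₅*: the embedded TP, whose subject is Odette₃.
*Sofia₁* c-commands the anaphor but is outside its binding domain → cannot satisfy Principle A.
*Zara₂* c-commands the anaphor but is outside its binding domain → cannot satisfy Principle A.
*Odette₃* c-commands the anaphor within its binding domain → licit binder.
*Freya₄* does not c-command the anaphor → cannot bind it.

{3}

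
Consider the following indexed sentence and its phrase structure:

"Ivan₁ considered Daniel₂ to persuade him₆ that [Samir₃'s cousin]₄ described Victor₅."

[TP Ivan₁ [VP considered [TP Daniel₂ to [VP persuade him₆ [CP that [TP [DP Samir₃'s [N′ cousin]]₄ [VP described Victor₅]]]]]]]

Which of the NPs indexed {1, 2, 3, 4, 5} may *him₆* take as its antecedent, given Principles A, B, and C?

{1}

*him* is a pronoun, so Principle B applies: it must be free in its binding domain.
Binding domain of *him₆*: the embedded TP, whose subject is Daniel₂.
*Ivan₁* c-commands the pronoun but from outside its binding domain, and is not c-commanded by it → coindexation permitted.
*Daniel₂* c-commands the pronoun within its binding domain → coindexation would violate Principle B.
*Samir₃*: the pronoun c-commands this R-expression → coindexation would violate Principle C on *Samir₃*.
*[Samir₃'s cousin]₄*: the pronoun c-commands this R-expression → coindexation would violate Principle C on *[Samir₃'s cousin]₄*.
*Victor₅*: the pronoun c-commands this R-expression → coindexation would violate Principle C on *Victor₅*.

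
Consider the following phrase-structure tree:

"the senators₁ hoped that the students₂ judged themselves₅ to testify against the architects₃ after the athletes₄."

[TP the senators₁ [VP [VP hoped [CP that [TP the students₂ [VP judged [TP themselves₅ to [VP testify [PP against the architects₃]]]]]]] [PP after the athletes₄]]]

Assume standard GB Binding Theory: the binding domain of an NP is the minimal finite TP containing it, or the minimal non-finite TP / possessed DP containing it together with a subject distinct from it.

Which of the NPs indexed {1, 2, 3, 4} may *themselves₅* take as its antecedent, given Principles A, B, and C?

*themselves* is an anaphor, so Principle A applies: it must be bound in its binding domain.
Binding domain of *themselves₅*: the embedded TP, whose subject is the students₂.
*the senators₁* c-commands the anaphor but is outside its binding domain → cannot satisfy Principle A.
*the students₂* c-commands the anaphor within its binding domain → licit binder.
*the architects₃* does not c-command the anaphor → cannot bind it.
*the athletes₄* does not c-command the anaphor → cannot bind it.

{2}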